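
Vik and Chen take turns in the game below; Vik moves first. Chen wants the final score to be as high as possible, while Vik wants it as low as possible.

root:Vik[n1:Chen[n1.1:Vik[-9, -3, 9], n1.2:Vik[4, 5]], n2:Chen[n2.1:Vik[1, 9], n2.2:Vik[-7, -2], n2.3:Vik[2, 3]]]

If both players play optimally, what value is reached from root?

n1.1 (Vik): min(-9, -3, 9) = -9
n1.2 (Vik): min(4, 5) = 4
n1 (Chen): max(-9, 4) = 4
n2.1 (Vik): min(1, 9) = 1
n2.2 (Vik): min(-7, -2) = -7
n2.3 (Vik): min(2, 3) = 2
n2 (Chen): max(1, -7, 2) = 2
root (Vik): min(4, 2) = 2

2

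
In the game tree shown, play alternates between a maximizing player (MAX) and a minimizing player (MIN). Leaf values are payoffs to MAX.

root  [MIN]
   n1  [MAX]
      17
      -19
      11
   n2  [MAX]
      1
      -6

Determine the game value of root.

1

n1 (MAX): max(17, -19, 11) = 17
n2 (MAX): max(1, -6) = 1
root (MIN): min(17, 1) = 1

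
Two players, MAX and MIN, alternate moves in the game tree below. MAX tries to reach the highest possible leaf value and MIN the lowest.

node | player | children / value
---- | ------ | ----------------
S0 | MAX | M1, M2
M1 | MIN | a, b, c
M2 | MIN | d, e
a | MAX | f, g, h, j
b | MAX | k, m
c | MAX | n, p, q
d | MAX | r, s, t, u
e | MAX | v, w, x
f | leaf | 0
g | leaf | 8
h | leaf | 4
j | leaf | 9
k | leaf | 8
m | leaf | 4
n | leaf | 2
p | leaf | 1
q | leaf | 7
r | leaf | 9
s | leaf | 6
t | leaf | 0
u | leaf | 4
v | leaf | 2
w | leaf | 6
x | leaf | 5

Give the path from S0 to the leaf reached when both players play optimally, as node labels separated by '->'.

a (MAX): max(0, 8, 4, 9) = 9
b (MAX): max(8, 4) = 8
c (MAX): max(2, 1, 7) = 7
M1 (MIN): min(9, 8, 7) = 7
d (MAX): max(9, 6, 0, 4) = 9
e (MAX): max(2, 6, 5) = 6
M2 (MIN): min(9, 6) = 6
S0 (MAX): max(7, 6) = 7
At S0, MAX picks M1 (highest: 7).
At M1, MIN picks c (lowest: 7).
At c, MAX picks q (highest: 7).
Terminal value 7.

S0 -> M1 -> c -> q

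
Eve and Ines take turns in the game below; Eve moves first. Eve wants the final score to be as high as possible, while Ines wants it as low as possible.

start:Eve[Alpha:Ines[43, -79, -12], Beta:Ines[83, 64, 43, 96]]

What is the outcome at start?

43

Alpha (Ines): min(43, -79, -12) = -79
Beta (Ines): min(83, 64, 43, 96) = 43
start (Eve): max(-79, 43) = 43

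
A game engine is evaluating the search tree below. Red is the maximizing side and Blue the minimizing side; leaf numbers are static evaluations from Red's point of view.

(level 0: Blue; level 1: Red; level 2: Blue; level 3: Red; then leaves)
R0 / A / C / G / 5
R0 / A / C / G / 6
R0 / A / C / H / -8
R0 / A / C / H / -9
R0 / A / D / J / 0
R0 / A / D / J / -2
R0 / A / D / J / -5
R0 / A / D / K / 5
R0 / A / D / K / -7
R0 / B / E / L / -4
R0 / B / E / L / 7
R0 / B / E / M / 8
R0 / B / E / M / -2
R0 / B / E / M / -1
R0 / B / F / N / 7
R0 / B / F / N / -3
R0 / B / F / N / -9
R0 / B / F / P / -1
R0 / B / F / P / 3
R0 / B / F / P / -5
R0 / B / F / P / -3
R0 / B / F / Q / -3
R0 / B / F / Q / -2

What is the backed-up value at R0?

G (Red): max(5, 6) = 6
H (Red): max(-8, -9) = -8
C (Blue): min(6, -8) = -8
J (Red): max(0, -2, -5) = 0
K (Red): max(5, -7) = 5
D (Blue): min(0, 5) = 0
A (Red): max(-8, 0) = 0
L (Red): max(-4, 7) = 7
M (Red): max(8, -2, -1) = 8
E (Blue): min(7, 8) = 7
N (Red): max(7, -3, -9) = 7
P (Red): max(-1, 3, -5, -3) = 3
Q (Red): max(-3, -2) = -2
F (Blue): min(7, 3, -2) = -2
B (Red): max(7, -2) = 7
R0 (Blue): min(0, 7) = 0

0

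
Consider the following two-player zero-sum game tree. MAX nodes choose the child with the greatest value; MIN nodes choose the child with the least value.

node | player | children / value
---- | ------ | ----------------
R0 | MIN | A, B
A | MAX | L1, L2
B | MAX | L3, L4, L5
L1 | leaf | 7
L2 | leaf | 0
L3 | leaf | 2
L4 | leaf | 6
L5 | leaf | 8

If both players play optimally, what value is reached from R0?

7

A (MAX): max(7, 0) = 7
B (MAX): max(2, 6, 8) = 8
R0 (MIN): min(7, 8) = 7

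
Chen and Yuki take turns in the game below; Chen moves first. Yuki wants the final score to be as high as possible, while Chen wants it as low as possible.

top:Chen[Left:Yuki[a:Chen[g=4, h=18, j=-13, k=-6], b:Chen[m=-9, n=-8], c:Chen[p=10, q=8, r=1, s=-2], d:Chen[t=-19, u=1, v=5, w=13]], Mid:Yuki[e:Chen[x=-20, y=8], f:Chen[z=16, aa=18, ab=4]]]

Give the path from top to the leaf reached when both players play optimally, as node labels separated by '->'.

a (Chen): min(4, 18, -13, -6) = -13
b (Chen): min(-9, -8) = -9
c (Chen): min(10, 8, 1, -2) = -2
d (Chen): min(-19, 1, 5, 13) = -19
Left (Yuki): max(-13, -9, -2, -19) = -2
e (Chen): min(-20, 8) = -20
f (Chen): min(16, 18, 4) = 4
Mid (Yuki): max(-20, 4) = 4
top (Chen): min(-2, 4) = -2
At top, Chen picks Left (lowest: -2).
At Left, Yuki picks c (highest: -2).
At c, Chen picks s (lowest: -2).
Terminal value -2.

top -> Left -> c -> s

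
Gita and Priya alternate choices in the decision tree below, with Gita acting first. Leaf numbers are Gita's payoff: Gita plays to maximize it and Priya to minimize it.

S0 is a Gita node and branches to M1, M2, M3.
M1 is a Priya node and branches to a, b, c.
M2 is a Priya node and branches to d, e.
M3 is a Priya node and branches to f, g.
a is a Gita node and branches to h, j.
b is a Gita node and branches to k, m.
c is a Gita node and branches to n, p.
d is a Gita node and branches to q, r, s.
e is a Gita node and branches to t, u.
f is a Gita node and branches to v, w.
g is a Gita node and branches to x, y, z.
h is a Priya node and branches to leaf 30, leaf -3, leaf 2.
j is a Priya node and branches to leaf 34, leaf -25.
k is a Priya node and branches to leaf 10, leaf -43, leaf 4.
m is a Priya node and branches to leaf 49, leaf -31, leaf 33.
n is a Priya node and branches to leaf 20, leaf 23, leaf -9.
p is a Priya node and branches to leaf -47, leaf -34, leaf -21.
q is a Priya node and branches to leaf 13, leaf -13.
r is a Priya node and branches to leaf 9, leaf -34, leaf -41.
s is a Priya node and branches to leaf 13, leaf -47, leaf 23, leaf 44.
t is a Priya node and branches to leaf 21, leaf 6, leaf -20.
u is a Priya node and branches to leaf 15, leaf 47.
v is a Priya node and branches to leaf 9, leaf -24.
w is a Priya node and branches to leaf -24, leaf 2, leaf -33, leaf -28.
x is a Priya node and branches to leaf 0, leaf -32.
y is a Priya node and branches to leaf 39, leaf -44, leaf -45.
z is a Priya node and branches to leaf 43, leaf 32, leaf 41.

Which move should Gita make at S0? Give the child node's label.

M2

h (Priya): min(30, -3, 2) = -3
j (Priya): min(34, -25) = -25
a (Gita): max(-3, -25) = -3
k (Priya): min(10, -43, 4) = -43
m (Priya): min(49, -31, 33) = -31
b (Gita): max(-43, -31) = -31
n (Priya): min(20, 23, -9) = -9
p (Priya): min(-47, -34, -21) = -47
c (Gita): max(-9, -47) = -9
M1 (Priya): min(-3, -31, -9) = -31
q (Priya): min(13, -13) = -13
r (Priya): min(9, -34, -41) = -41
s (Priya): min(13, -47, 23, 44) = -47
d (Gita): max(-13, -41, -47) = -13
t (Priya): min(21, 6, -20) = -20
u (Priya): min(15, 47) = 15
e (Gita): max(-20, 15) = 15
M2 (Priya): min(-13, 15) = -13
v (Priya): min(9, -24) = -24
w (Priya): min(-24, 2, -33, -28) = -33
f (Gita): max(-24, -33) = -24
x (Priya): min(0, -32) = -32
y (Priya): min(39, -44, -45) = -45
z (Priya): min(43, 32, 41) = 32
g (Gita): max(-32, -45, 32) = 32
M3 (Priya): min(-24, 32) = -24
S0 (Gita): max(-31, -13, -24) = -13
Gita at S0 wants the highest of {M1=-31, M2=-13, M3=-24}, so chooses M2.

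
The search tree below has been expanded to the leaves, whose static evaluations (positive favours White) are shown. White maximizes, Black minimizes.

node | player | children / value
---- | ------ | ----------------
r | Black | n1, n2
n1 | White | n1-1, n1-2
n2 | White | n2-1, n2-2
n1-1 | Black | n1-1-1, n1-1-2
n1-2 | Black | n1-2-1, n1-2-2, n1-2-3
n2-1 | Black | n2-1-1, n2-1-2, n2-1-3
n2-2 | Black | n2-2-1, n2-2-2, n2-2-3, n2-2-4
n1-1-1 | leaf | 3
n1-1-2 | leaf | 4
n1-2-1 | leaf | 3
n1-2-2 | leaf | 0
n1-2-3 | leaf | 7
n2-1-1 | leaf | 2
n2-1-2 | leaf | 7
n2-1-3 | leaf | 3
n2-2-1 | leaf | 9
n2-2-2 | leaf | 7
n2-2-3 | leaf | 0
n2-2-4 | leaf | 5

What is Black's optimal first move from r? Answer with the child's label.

n2

n1-1 (Black): min(3, 4) = 3
n1-2 (Black): min(3, 0, 7) = 0
n1 (White): max(3, 0) = 3
n2-1 (Black): min(2, 7, 3) = 2
n2-2 (Black): min(9, 7, 0, 5) = 0
n2 (White): max(2, 0) = 2
r (Black): min(3, 2) = 2
Black at r wants the lowest of {n1=3, n2=2}, so chooses n2.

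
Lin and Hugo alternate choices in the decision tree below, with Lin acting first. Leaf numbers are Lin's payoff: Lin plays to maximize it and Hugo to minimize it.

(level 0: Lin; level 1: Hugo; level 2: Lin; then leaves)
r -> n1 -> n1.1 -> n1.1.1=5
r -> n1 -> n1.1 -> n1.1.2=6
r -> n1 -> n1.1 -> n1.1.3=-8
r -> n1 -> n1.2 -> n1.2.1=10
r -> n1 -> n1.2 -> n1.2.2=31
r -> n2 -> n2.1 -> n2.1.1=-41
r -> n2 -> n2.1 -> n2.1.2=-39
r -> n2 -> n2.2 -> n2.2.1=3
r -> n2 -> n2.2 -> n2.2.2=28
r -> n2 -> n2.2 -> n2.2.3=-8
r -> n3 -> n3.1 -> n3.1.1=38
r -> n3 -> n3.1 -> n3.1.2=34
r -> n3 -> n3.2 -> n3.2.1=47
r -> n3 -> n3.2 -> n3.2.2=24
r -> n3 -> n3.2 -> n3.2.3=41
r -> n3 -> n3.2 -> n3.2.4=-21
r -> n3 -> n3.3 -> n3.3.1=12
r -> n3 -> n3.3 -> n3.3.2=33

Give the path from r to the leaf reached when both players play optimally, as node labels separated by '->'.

r -> n3 -> n3.3 -> n3.3.2

n1.1 (Lin): max(5, 6, -8) = 6
n1.2 (Lin): max(10, 31) = 31
n1 (Hugo): min(6, 31) = 6
n2.1 (Lin): max(-41, -39) = -39
n2.2 (Lin): max(3, 28, -8) = 28
n2 (Hugo): min(-39, 28) = -39
n3.1 (Lin): max(38, 34) = 38
n3.2 (Lin): max(47, 24, 41, -21) = 47
n3.3 (Lin): max(12, 33) = 33
n3 (Hugo): min(38, 47, 33) = 33
r (Lin): max(6, -39, 33) = 33
At r, Lin picks n3 (highest: 33).
At n3, Hugo picks n3.3 (lowest: 33).
At n3.3, Lin picks n3.3.2 (highest: 33).
Terminal value 33.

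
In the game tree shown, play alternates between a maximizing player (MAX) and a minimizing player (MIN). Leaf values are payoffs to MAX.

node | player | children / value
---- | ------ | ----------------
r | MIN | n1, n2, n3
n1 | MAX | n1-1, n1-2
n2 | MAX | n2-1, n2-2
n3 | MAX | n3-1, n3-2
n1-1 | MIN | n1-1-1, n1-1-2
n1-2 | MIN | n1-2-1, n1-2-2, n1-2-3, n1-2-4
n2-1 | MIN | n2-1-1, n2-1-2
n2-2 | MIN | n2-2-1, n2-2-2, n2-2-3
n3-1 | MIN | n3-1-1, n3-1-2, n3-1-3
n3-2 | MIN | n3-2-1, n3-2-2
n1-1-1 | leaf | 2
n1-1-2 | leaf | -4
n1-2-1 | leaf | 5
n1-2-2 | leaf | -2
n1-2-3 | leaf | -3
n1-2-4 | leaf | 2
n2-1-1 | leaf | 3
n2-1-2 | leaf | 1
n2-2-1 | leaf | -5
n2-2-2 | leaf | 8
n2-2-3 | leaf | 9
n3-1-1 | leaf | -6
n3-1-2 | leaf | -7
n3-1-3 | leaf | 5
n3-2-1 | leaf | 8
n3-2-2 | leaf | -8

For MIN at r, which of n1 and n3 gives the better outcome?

n1-1 (MIN): min(2, -4) = -4
n1-2 (MIN): min(5, -2, -3, 2) = -3
n1 (MAX): max(-4, -3) = -3
n3-1 (MIN): min(-6, -7, 5) = -7
n3-2 (MIN): min(8, -8) = -8
n3 (MAX): max(-7, -8) = -7
MIN prefers the lower value; n1=-3, n3=-7. n3 is better since -7 < -3.

n3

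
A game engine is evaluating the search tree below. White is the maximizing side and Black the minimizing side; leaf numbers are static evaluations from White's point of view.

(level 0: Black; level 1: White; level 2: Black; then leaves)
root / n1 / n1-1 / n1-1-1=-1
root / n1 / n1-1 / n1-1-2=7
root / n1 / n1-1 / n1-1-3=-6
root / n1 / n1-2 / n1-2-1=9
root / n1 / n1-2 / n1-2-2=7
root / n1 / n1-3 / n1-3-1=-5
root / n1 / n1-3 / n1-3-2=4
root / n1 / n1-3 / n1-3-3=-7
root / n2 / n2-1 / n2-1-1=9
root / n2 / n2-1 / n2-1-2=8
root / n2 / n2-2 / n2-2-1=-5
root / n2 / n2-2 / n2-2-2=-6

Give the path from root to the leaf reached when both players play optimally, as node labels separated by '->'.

n1-1 (Black): min(-1, 7, -6) = -6
n1-2 (Black): min(9, 7) = 7
n1-3 (Black): min(-5, 4, -7) = -7
n1 (White): max(-6, 7, -7) = 7
n2-1 (Black): min(9, 8) = 8
n2-2 (Black): min(-5, -6) = -6
n2 (White): max(8, -6) = 8
root (Black): min(7, 8) = 7
At root, Black picks n1 (lowest: 7).
At n1, White picks n1-2 (highest: 7).
At n1-2, Black picks n1-2-2 (lowest: 7).
Terminal value 7.

root -> n1 -> n1-2 -> n1-2-2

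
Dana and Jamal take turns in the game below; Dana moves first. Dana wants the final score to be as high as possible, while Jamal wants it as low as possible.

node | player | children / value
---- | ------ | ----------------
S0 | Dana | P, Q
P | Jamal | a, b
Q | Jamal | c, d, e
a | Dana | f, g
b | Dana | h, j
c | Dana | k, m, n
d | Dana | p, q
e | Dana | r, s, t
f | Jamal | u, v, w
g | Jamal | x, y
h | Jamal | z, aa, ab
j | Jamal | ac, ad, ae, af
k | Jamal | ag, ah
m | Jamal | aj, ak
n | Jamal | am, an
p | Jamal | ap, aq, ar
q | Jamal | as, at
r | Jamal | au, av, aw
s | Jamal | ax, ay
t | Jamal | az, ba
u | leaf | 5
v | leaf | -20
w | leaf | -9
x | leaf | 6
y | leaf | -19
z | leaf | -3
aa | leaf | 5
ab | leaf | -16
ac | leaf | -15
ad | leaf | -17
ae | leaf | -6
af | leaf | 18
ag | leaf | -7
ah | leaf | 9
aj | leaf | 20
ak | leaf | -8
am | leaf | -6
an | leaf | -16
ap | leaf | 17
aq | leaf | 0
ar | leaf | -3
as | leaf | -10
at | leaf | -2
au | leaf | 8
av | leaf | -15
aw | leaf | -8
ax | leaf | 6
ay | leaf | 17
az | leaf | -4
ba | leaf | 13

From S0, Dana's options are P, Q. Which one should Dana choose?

f (Jamal): min(5, -20, -9) = -20
g (Jamal): min(6, -19) = -19
a (Dana): max(-20, -19) = -19
h (Jamal): min(-3, 5, -16) = -16
j (Jamal): min(-15, -17, -6, 18) = -17
b (Dana): max(-16, -17) = -16
P (Jamal): min(-19, -16) = -19
k (Jamal): min(-7, 9) = -7
m (Jamal): min(20, -8) = -8
n (Jamal): min(-6, -16) = -16
c (Dana): max(-7, -8, -16) = -7
p (Jamal): min(17, 0, -3) = -3
q (Jamal): min(-10, -2) = -10
d (Dana): max(-3, -10) = -3
r (Jamal): min(8, -15, -8) = -15
s (Jamal): min(6, 17) = 6
t (Jamal): min(-4, 13) = -4
e (Dana): max(-15, 6, -4) = 6
Q (Jamal): min(-7, -3, 6) = -7
S0 (Dana): max(-19, -7) = -7
Dana at S0 wants the highest of {P=-19, Q=-7}, so chooses Q.

Q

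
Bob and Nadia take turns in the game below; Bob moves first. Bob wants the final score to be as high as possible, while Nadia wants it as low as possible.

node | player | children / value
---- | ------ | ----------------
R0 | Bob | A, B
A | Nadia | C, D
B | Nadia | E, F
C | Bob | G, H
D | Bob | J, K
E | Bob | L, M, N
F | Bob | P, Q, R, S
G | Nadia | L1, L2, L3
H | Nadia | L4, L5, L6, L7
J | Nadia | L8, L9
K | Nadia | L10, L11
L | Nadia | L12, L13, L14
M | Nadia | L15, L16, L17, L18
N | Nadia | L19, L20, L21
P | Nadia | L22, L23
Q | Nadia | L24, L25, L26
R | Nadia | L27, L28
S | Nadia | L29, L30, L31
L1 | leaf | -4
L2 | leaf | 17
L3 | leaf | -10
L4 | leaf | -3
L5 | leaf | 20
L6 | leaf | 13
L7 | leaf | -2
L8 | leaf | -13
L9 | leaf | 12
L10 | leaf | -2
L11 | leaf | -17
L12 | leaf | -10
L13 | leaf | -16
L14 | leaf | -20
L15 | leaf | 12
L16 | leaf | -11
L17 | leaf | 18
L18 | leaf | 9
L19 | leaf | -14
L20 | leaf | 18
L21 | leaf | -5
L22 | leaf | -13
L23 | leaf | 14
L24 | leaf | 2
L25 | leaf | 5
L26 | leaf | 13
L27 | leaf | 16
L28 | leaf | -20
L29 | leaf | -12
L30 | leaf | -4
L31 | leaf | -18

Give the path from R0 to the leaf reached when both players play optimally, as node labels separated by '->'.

R0 -> B -> E -> M -> L16

G (Nadia): min(-4, 17, -10) = -10
H (Nadia): min(-3, 20, 13, -2) = -3
C (Bob): max(-10, -3) = -3
J (Nadia): min(-13, 12) = -13
K (Nadia): min(-2, -17) = -17
D (Bob): max(-13, -17) = -13
A (Nadia): min(-3, -13) = -13
L (Nadia): min(-10, -16, -20) = -20
M (Nadia): min(12, -11, 18, 9) = -11
N (Nadia): min(-14, 18, -5) = -14
E (Bob): max(-20, -11, -14) = -11
P (Nadia): min(-13, 14) = -13
Q (Nadia): min(2, 5, 13) = 2
R (Nadia): min(16, -20) = -20
S (Nadia): min(-12, -4, -18) = -18
F (Bob): max(-13, 2, -20, -18) = 2
B (Nadia): min(-11, 2) = -11
R0 (Bob): max(-13, -11) = -11
At R0, Bob picks B (highest: -11).
At B, Nadia picks E (lowest: -11).
At E, Bob picks M (highest: -11).
At M, Nadia picks L16 (lowest: -11).
Terminal value -11.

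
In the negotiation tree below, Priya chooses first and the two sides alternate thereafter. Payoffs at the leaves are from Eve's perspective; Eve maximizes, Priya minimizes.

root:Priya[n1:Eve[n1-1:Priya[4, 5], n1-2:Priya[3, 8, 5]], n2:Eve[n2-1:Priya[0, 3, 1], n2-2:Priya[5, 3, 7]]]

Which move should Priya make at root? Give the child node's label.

n2

n1-1 (Priya): min(4, 5) = 4
n1-2 (Priya): min(3, 8, 5) = 3
n1 (Eve): max(4, 3) = 4
n2-1 (Priya): min(0, 3, 1) = 0
n2-2 (Priya): min(5, 3, 7) = 3
n2 (Eve): max(0, 3) = 3
root (Priya): min(4, 3) = 3
Priya at root wants the lowest of {n1=4, n2=3}, so chooses n2.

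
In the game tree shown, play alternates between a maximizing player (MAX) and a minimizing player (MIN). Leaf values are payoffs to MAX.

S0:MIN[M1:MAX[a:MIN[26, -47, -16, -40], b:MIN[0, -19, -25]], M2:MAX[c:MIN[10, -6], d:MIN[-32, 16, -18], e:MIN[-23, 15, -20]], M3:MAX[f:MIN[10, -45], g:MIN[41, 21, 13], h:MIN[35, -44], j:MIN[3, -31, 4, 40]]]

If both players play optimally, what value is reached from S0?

-25

a (MIN): min(26, -47, -16, -40) = -47
b (MIN): min(0, -19, -25) = -25
M1 (MAX): max(-47, -25) = -25
c (MIN): min(10, -6) = -6
d (MIN): min(-32, 16, -18) = -32
e (MIN): min(-23, 15, -20) = -23
M2 (MAX): max(-6, -32, -23) = -6
f (MIN): min(10, -45) = -45
g (MIN): min(41, 21, 13) = 13
h (MIN): min(35, -44) = -44
j (MIN): min(3, -31, 4, 40) = -31
M3 (MAX): max(-45, 13, -44, -31) = 13
S0 (MIN): min(-25, -6, 13) = -25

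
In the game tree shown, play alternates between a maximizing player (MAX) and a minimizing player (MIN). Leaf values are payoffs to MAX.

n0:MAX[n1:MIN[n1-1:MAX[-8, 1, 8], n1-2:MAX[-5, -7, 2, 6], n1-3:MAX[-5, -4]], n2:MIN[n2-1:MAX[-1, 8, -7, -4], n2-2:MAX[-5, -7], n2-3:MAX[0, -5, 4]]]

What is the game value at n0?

-4

n1-1 (MAX): max(-8, 1, 8) = 8
n1-2 (MAX): max(-5, -7, 2, 6) = 6
n1-3 (MAX): max(-5, -4) = -4
n1 (MIN): min(8, 6, -4) = -4
n2-1 (MAX): max(-1, 8, -7, -4) = 8
n2-2 (MAX): max(-5, -7) = -5
n2-3 (MAX): max(0, -5, 4) = 4
n2 (MIN): min(8, -5, 4) = -5
n0 (MAX): max(-4, -5) = -4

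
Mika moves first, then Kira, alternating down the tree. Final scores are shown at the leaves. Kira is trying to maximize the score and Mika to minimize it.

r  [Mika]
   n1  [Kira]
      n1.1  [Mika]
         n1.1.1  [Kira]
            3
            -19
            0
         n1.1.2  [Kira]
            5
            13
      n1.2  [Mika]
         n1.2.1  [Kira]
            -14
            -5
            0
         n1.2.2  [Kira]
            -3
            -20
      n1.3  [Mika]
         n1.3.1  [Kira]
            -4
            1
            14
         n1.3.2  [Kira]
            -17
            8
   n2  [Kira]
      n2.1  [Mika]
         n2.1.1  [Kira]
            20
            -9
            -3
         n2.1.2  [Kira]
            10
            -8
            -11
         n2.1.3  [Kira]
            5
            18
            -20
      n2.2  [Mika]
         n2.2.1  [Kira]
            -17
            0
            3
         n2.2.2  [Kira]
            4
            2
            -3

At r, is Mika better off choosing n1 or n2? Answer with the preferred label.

n1

n1.1.1 (Kira): max(3, -19, 0) = 3
n1.1.2 (Kira): max(5, 13) = 13
n1.1 (Mika): min(3, 13) = 3
n1.2.1 (Kira): max(-14, -5, 0) = 0
n1.2.2 (Kira): max(-3, -20) = -3
n1.2 (Mika): min(0, -3) = -3
n1.3.1 (Kira): max(-4, 1, 14) = 14
n1.3.2 (Kira): max(-17, 8) = 8
n1.3 (Mika): min(14, 8) = 8
n1 (Kira): max(3, -3, 8) = 8
n2.1.1 (Kira): max(20, -9, -3) = 20
n2.1.2 (Kira): max(10, -8, -11) = 10
n2.1.3 (Kira): max(5, 18, -20) = 18
n2.1 (Mika): min(20, 10, 18) = 10
n2.2.1 (Kira): max(-17, 0, 3) = 3
n2.2.2 (Kira): max(4, 2, -3) = 4
n2.2 (Mika): min(3, 4) = 3
n2 (Kira): max(10, 3) = 10
Mika prefers the lower value; n1=8, n2=10. n1 is better since 8 < 10.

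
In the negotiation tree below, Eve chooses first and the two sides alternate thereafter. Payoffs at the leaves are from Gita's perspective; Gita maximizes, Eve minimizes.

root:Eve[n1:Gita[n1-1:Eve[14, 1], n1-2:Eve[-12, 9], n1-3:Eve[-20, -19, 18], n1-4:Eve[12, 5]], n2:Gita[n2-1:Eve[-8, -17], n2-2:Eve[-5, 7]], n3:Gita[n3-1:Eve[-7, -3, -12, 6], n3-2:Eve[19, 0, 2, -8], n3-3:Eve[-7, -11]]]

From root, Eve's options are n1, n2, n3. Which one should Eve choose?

n1-1 (Eve): min(14, 1) = 1
n1-2 (Eve): min(-12, 9) = -12
n1-3 (Eve): min(-20, -19, 18) = -20
n1-4 (Eve): min(12, 5) = 5
n1 (Gita): max(1, -12, -20, 5) = 5
n2-1 (Eve): min(-8, -17) = -17
n2-2 (Eve): min(-5, 7) = -5
n2 (Gita): max(-17, -5) = -5
n3-1 (Eve): min(-7, -3, -12, 6) = -12
n3-2 (Eve): min(19, 0, 2, -8) = -8
n3-3 (Eve): min(-7, -11) = -11
n3 (Gita): max(-12, -8, -11) = -8
root (Eve): min(5, -5, -8) = -8
Eve at root wants the lowest of {n1=5, n2=-5, n3=-8}, so chooses n3.

n3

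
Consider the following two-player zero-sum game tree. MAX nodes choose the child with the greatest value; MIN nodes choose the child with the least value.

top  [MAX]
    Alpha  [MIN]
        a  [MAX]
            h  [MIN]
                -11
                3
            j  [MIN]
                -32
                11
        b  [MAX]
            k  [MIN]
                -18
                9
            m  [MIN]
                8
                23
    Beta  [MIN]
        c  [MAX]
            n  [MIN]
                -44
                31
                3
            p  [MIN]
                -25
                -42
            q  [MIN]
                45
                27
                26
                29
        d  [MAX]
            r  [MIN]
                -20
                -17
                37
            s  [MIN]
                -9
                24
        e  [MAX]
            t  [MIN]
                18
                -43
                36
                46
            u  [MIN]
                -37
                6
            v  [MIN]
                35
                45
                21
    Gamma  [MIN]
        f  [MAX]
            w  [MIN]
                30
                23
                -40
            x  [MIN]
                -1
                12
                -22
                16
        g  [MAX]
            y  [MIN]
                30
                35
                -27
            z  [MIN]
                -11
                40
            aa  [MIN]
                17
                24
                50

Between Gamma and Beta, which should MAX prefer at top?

w (MIN): min(30, 23, -40) = -40
x (MIN): min(-1, 12, -22, 16) = -22
f (MAX): max(-40, -22) = -22
y (MIN): min(30, 35, -27) = -27
z (MIN): min(-11, 40) = -11
aa (MIN): min(17, 24, 50) = 17
g (MAX): max(-27, -11, 17) = 17
Gamma (MIN): min(-22, 17) = -22
n (MIN): min(-44, 31, 3) = -44
p (MIN): min(-25, -42) = -42
q (MIN): min(45, 27, 26, 29) = 26
c (MAX): max(-44, -42, 26) = 26
r (MIN): min(-20, -17, 37) = -20
s (MIN): min(-9, 24) = -9
d (MAX): max(-20, -9) = -9
t (MIN): min(18, -43, 36, 46) = -43
u (MIN): min(-37, 6) = -37
v (MIN): min(35, 45, 21) = 21
e (MAX): max(-43, -37, 21) = 21
Beta (MIN): min(26, -9, 21) = -9
MAX prefers the higher value; Gamma=-22, Beta=-9. Beta is better since -9 > -22.

Beta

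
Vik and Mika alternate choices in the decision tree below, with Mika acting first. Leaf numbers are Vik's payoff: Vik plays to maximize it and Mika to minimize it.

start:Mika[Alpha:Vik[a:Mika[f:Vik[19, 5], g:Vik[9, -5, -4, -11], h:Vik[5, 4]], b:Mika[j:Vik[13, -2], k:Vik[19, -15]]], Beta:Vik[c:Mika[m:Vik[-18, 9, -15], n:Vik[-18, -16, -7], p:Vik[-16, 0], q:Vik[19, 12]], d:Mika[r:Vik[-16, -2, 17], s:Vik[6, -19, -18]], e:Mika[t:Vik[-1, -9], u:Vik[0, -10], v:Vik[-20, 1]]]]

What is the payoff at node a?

f (Vik): max(19, 5) = 19
g (Vik): max(9, -5, -4, -11) = 9
h (Vik): max(5, 4) = 5
a (Mika): min(19, 9, 5) = 5

5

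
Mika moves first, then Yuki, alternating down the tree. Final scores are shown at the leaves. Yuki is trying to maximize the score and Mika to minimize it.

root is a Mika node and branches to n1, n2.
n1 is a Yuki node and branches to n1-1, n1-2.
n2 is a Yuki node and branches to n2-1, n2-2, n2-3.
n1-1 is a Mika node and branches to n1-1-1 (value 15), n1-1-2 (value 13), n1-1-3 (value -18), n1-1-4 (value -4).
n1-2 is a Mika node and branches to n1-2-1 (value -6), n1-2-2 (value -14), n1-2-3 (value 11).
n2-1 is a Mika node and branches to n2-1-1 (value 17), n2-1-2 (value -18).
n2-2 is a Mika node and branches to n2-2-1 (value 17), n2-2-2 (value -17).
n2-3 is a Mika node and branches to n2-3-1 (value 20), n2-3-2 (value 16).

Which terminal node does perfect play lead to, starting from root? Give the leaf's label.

n1-1 (Mika): min(15, 13, -18, -4) = -18
n1-2 (Mika): min(-6, -14, 11) = -14
n1 (Yuki): max(-18, -14) = -14
n2-1 (Mika): min(17, -18) = -18
n2-2 (Mika): min(17, -17) = -17
n2-3 (Mika): min(20, 16) = 16
n2 (Yuki): max(-18, -17, 16) = 16
root (Mika): min(-14, 16) = -14
At root, Mika picks n1 (lowest: -14).
At n1, Yuki picks n1-2 (highest: -14).
At n1-2, Mika picks n1-2-2 (lowest: -14).
Terminal value -14.

n1-2-2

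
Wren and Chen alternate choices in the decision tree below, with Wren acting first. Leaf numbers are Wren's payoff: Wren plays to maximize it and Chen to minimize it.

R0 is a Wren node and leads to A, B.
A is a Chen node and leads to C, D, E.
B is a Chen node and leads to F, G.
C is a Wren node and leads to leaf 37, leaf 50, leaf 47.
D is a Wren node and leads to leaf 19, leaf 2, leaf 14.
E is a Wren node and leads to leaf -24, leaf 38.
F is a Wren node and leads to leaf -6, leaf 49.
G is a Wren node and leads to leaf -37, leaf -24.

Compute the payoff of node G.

-24

G (Wren): max(-37, -24) = -24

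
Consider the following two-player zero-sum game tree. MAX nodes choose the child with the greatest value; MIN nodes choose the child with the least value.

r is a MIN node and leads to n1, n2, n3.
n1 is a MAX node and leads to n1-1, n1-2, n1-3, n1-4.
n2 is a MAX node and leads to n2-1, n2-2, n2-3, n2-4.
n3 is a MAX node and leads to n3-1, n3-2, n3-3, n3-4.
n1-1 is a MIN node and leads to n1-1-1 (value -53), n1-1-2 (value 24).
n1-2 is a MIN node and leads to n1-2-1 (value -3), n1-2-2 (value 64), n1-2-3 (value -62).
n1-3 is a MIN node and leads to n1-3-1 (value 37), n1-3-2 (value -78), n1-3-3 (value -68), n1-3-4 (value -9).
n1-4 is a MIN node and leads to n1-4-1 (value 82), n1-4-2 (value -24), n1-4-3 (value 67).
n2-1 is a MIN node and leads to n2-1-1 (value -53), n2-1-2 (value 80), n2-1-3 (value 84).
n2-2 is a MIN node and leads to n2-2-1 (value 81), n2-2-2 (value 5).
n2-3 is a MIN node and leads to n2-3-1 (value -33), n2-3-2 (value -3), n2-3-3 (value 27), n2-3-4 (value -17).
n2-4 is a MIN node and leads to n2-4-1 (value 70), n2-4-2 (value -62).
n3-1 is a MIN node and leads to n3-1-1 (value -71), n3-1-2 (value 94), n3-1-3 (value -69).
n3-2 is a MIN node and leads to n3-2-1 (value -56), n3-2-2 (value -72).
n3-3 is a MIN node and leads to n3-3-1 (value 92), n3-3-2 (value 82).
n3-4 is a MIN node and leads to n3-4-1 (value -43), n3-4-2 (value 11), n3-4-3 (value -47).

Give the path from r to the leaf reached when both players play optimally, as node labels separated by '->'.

n1-1 (MIN): min(-53, 24) = -53
n1-2 (MIN): min(-3, 64, -62) = -62
n1-3 (MIN): min(37, -78, -68, -9) = -78
n1-4 (MIN): min(82, -24, 67) = -24
n1 (MAX): max(-53, -62, -78, -24) = -24
n2-1 (MIN): min(-53, 80, 84) = -53
n2-2 (MIN): min(81, 5) = 5
n2-3 (MIN): min(-33, -3, 27, -17) = -33
n2-4 (MIN): min(70, -62) = -62
n2 (MAX): max(-53, 5, -33, -62) = 5
n3-1 (MIN): min(-71, 94, -69) = -71
n3-2 (MIN): min(-56, -72) = -72
n3-3 (MIN): min(92, 82) = 82
n3-4 (MIN): min(-43, 11, -47) = -47
n3 (MAX): max(-71, -72, 82, -47) = 82
r (MIN): min(-24, 5, 82) = -24
At r, MIN picks n1 (lowest: -24).
At n1, MAX picks n1-4 (highest: -24).
At n1-4, MIN picks n1-4-2 (lowest: -24).
Terminal value -24.

r -> n1 -> n1-4 -> n1-4-2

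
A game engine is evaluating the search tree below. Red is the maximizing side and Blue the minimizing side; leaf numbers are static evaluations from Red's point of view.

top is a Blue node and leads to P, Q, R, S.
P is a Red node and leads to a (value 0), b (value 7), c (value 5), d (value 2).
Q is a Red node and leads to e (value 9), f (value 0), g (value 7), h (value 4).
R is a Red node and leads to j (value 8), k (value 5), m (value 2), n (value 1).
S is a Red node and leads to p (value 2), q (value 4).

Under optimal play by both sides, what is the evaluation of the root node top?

4

P (Red): max(0, 7, 5, 2) = 7
Q (Red): max(9, 0, 7, 4) = 9
R (Red): max(8, 5, 2, 1) = 8
S (Red): max(2, 4) = 4
top (Blue): min(7, 9, 8, 4) = 4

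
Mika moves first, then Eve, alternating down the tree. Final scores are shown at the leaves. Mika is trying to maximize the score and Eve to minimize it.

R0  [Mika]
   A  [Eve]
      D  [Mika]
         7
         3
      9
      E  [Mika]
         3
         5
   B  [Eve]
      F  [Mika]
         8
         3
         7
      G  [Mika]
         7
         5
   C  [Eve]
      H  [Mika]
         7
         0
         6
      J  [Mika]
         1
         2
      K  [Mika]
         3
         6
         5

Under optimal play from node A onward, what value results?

D (Mika): max(7, 3) = 7
E (Mika): max(3, 5) = 5
A (Eve): min(7, 9, 5) = 5

5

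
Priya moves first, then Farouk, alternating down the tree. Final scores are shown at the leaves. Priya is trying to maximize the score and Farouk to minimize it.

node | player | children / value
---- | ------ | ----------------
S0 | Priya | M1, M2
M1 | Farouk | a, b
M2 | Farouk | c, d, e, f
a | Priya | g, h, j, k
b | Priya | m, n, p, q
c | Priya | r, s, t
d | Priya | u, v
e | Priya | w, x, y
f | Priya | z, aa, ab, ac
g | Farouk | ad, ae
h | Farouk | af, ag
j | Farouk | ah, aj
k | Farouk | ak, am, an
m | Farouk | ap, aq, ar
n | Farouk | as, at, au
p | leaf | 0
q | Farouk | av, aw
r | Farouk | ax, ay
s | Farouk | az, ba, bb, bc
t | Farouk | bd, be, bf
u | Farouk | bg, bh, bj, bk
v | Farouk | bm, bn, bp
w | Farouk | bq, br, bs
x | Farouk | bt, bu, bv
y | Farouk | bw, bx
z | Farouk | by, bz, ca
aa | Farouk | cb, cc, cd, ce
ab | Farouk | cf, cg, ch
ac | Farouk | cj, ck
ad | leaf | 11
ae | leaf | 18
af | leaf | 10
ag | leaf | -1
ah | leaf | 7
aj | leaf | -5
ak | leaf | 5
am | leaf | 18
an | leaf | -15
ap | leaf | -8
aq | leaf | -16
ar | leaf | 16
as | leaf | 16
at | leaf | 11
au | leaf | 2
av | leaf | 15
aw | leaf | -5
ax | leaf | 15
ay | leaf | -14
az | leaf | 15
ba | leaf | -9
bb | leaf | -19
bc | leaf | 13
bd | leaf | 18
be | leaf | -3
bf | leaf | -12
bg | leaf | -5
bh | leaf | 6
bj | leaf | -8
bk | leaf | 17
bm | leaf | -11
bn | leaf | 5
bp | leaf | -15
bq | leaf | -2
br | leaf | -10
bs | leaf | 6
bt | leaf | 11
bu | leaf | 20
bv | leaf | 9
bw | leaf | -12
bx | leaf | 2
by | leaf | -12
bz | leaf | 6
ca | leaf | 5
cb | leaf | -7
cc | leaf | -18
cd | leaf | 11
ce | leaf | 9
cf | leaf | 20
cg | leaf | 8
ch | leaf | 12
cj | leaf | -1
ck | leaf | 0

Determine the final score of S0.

2

g (Farouk): min(11, 18) = 11
h (Farouk): min(10, -1) = -1
j (Farouk): min(7, -5) = -5
k (Farouk): min(5, 18, -15) = -15
a (Priya): max(11, -1, -5, -15) = 11
m (Farouk): min(-8, -16, 16) = -16
n (Farouk): min(16, 11, 2) = 2
q (Farouk): min(15, -5) = -5
b (Priya): max(-16, 2, 0, -5) = 2
M1 (Farouk): min(11, 2) = 2
r (Farouk): min(15, -14) = -14
s (Farouk): min(15, -9, -19, 13) = -19
t (Farouk): min(18, -3, -12) = -12
c (Priya): max(-14, -19, -12) = -12
u (Farouk): min(-5, 6, -8, 17) = -8
v (Farouk): min(-11, 5, -15) = -15
d (Priya): max(-8, -15) = -8
w (Farouk): min(-2, -10, 6) = -10
x (Farouk): min(11, 20, 9) = 9
y (Farouk): min(-12, 2) = -12
e (Priya): max(-10, 9, -12) = 9
z (Farouk): min(-12, 6, 5) = -12
aa (Farouk): min(-7, -18, 11, 9) = -18
ab (Farouk): min(20, 8, 12) = 8
ac (Farouk): min(-1, 0) = -1
f (Priya): max(-12, -18, 8, -1) = 8
M2 (Farouk): min(-12, -8, 9, 8) = -12
S0 (Priya): max(2, -12) = 2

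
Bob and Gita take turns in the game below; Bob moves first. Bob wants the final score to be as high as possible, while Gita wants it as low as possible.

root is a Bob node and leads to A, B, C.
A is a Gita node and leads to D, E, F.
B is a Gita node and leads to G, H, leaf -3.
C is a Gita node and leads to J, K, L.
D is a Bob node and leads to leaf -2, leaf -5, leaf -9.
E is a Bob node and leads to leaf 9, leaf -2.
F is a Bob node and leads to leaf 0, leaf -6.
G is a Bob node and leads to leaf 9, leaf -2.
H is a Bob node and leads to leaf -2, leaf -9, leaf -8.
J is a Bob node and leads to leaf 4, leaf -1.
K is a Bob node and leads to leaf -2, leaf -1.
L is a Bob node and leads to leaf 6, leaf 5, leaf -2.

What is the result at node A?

-2

D (Bob): max(-2, -5, -9) = -2
E (Bob): max(9, -2) = 9
F (Bob): max(0, -6) = 0
A (Gita): min(-2, 9, 0) = -2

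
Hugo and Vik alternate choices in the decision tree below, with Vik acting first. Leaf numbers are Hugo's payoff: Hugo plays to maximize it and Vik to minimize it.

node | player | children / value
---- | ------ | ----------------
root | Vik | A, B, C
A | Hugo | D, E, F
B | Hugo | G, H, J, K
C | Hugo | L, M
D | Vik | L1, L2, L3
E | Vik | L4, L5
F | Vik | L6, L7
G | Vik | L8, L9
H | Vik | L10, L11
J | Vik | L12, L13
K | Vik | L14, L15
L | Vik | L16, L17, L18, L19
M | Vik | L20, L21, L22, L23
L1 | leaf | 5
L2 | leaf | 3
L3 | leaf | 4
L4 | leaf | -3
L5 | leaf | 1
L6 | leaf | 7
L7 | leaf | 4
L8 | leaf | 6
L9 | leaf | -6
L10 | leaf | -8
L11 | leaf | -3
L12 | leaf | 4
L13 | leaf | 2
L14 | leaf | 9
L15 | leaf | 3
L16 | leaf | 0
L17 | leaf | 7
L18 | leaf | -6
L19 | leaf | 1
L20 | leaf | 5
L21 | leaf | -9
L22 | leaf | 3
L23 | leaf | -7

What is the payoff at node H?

-8

H (Vik): min(-8, -3) = -8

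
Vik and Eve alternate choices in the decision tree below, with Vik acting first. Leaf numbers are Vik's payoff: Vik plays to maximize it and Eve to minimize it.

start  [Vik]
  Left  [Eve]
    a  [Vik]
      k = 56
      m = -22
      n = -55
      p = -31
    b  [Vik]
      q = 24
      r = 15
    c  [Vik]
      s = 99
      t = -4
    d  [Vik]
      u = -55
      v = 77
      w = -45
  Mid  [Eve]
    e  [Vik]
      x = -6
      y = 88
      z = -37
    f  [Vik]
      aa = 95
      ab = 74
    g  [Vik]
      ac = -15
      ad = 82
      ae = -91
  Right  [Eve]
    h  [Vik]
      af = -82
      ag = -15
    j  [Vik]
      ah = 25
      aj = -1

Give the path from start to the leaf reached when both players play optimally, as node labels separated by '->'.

start -> Mid -> g -> ad

a (Vik): max(56, -22, -55, -31) = 56
b (Vik): max(24, 15) = 24
c (Vik): max(99, -4) = 99
d (Vik): max(-55, 77, -45) = 77
Left (Eve): min(56, 24, 99, 77) = 24
e (Vik): max(-6, 88, -37) = 88
f (Vik): max(95, 74) = 95
g (Vik): max(-15, 82, -91) = 82
Mid (Eve): min(88, 95, 82) = 82
h (Vik): max(-82, -15) = -15
j (Vik): max(25, -1) = 25
Right (Eve): min(-15, 25) = -15
start (Vik): max(24, 82, -15) = 82
At start, Vik picks Mid (highest: 82).
At Mid, Eve picks g (lowest: 82).
At g, Vik picks ad (highest: 82).
Terminal value 82.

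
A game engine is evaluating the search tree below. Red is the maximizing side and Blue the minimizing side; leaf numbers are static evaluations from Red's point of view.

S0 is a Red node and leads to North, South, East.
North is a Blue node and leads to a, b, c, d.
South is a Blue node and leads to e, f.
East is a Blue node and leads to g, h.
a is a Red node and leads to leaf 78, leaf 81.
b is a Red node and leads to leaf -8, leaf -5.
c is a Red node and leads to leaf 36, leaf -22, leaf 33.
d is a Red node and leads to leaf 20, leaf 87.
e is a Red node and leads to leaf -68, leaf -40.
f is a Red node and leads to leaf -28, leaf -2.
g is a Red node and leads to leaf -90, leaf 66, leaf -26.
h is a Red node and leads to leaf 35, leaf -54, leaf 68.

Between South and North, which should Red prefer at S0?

North

e (Red): max(-68, -40) = -40
f (Red): max(-28, -2) = -2
South (Blue): min(-40, -2) = -40
a (Red): max(78, 81) = 81
b (Red): max(-8, -5) = -5
c (Red): max(36, -22, 33) = 36
d (Red): max(20, 87) = 87
North (Blue): min(81, -5, 36, 87) = -5
Red prefers the higher value; South=-40, North=-5. North is better since -5 > -40.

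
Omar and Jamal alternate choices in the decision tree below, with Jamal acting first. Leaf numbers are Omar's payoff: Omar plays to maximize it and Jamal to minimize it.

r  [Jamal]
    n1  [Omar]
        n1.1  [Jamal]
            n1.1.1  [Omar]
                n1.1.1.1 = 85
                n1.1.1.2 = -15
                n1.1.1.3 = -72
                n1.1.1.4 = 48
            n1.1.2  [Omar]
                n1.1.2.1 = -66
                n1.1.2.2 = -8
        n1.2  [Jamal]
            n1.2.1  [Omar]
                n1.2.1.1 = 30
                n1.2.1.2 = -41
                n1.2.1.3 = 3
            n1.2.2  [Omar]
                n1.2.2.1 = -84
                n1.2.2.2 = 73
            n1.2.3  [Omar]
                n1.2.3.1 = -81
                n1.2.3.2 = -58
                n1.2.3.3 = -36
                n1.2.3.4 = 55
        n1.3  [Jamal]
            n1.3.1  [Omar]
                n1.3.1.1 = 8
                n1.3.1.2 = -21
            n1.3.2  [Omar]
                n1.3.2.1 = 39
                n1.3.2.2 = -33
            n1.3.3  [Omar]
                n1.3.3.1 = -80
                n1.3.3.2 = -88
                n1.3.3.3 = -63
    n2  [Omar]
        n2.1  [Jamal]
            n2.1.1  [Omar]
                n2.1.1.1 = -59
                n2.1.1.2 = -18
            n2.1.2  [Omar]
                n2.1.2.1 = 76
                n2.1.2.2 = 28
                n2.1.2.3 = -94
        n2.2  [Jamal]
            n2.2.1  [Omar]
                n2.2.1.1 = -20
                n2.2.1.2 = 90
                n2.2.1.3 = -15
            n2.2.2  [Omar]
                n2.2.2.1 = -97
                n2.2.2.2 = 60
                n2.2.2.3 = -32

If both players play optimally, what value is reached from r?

30

n1.1.1 (Omar): max(85, -15, -72, 48) = 85
n1.1.2 (Omar): max(-66, -8) = -8
n1.1 (Jamal): min(85, -8) = -8
n1.2.1 (Omar): max(30, -41, 3) = 30
n1.2.2 (Omar): max(-84, 73) = 73
n1.2.3 (Omar): max(-81, -58, -36, 55) = 55
n1.2 (Jamal): min(30, 73, 55) = 30
n1.3.1 (Omar): max(8, -21) = 8
n1.3.2 (Omar): max(39, -33) = 39
n1.3.3 (Omar): max(-80, -88, -63) = -63
n1.3 (Jamal): min(8, 39, -63) = -63
n1 (Omar): max(-8, 30, -63) = 30
n2.1.1 (Omar): max(-59, -18) = -18
n2.1.2 (Omar): max(76, 28, -94) = 76
n2.1 (Jamal): min(-18, 76) = -18
n2.2.1 (Omar): max(-20, 90, -15) = 90
n2.2.2 (Omar): max(-97, 60, -32) = 60
n2.2 (Jamal): min(90, 60) = 60
n2 (Omar): max(-18, 60) = 60
r (Jamal): min(30, 60) = 30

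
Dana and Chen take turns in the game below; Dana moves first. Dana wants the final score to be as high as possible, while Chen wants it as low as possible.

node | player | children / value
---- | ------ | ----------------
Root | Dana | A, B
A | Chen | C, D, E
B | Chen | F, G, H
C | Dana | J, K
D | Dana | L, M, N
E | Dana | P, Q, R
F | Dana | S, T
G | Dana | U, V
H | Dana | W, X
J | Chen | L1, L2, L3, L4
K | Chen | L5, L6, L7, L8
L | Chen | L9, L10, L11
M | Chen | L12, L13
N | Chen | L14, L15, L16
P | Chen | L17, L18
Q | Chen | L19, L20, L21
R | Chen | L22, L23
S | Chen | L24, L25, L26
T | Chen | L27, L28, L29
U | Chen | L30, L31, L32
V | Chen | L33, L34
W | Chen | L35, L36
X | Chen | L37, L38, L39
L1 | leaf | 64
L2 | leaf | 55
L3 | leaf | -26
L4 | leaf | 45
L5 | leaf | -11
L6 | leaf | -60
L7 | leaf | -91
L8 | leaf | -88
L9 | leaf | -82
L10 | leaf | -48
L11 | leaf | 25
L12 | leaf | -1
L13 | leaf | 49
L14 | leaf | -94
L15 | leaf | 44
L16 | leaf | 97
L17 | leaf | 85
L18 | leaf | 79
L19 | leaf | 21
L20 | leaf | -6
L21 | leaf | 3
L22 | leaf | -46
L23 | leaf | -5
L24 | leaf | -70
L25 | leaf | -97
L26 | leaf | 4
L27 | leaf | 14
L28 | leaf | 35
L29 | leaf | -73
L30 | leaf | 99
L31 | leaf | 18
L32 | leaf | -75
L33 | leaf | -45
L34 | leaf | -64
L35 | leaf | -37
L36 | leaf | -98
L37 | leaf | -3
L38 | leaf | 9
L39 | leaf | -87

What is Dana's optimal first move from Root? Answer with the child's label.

J (Chen): min(64, 55, -26, 45) = -26
K (Chen): min(-11, -60, -91, -88) = -91
C (Dana): max(-26, -91) = -26
L (Chen): min(-82, -48, 25) = -82
M (Chen): min(-1, 49) = -1
N (Chen): min(-94, 44, 97) = -94
D (Dana): max(-82, -1, -94) = -1
P (Chen): min(85, 79) = 79
Q (Chen): min(21, -6, 3) = -6
R (Chen): min(-46, -5) = -46
E (Dana): max(79, -6, -46) = 79
A (Chen): min(-26, -1, 79) = -26
S (Chen): min(-70, -97, 4) = -97
T (Chen): min(14, 35, -73) = -73
F (Dana): max(-97, -73) = -73
U (Chen): min(99, 18, -75) = -75
V (Chen): min(-45, -64) = -64
G (Dana): max(-75, -64) = -64
W (Chen): min(-37, -98) = -98
X (Chen): min(-3, 9, -87) = -87
H (Dana): max(-98, -87) = -87
B (Chen): min(-73, -64, -87) = -87
Root (Dana): max(-26, -87) = -26
Dana at Root wants the highest of {A=-26, B=-87}, so chooses A.

A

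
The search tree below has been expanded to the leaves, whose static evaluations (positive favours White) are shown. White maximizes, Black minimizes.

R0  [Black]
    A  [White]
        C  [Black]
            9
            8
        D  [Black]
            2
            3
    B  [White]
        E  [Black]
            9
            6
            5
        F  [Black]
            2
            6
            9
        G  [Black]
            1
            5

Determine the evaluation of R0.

5

C (Black): min(9, 8) = 8
D (Black): min(2, 3) = 2
A (White): max(8, 2) = 8
E (Black): min(9, 6, 5) = 5
F (Black): min(2, 6, 9) = 2
G (Black): min(1, 5) = 1
B (White): max(5, 2, 1) = 5
R0 (Black): min(8, 5) = 5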